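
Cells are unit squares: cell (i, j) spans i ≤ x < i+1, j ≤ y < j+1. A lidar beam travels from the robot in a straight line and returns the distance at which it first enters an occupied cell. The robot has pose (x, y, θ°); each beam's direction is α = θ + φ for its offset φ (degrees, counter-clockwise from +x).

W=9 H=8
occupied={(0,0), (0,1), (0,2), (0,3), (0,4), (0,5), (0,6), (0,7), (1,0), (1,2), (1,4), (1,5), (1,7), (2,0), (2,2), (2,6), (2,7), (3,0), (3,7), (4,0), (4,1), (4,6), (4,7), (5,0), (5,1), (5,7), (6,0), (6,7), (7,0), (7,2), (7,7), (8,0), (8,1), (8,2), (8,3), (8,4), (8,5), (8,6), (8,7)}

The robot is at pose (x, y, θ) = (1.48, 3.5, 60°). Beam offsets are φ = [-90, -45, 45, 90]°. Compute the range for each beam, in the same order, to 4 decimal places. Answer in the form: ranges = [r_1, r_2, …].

ranges = [1.0000, 6.7500, 0.5176, 0.5543]

beam 1: φ=-90°, α=330°
  direction (0.8660, -0.5000); cell (1,3); t to first gridline: x 0.6004, y 1.0000 (then +1.1547 / +2.0000)
    (2,3) via x @ 0.6004
    (2,2) via y @ 1.0000  # hit
  → r_1 = 1.0000
beam 2: φ=-45°, α=15°
  direction (0.9659, 0.2588); cell (1,3); t to first gridline: x 0.5383, y 1.9319 (then +1.0353 / +3.8637)
    (2,3) via x @ 0.5383
    (3,3) via x @ 1.5736
    (3,4) via y @ 1.9319
    (4,4) via x @ 2.6089
    (5,4) via x @ 3.6442
    (6,4) via x @ 4.6794
    (7,4) via x @ 5.7147
    (7,5) via y @ 5.7956
    (8,5) via x @ 6.7500  # hit
  → r_2 = 6.7500
beam 3: φ=45°, α=105°
  direction (-0.2588, 0.9659); cell (1,3); t to first gridline: x 1.8546, y 0.5176 (then +3.8637 / +1.0353)
    (1,4) via y @ 0.5176  # hit
  → r_3 = 0.5176
beam 4: φ=90°, α=150°
  direction (-0.8660, 0.5000); cell (1,3); t to first gridline: x 0.5543, y 1.0000 (then +1.1547 / +2.0000)
    (0,3) via x @ 0.5543  # hit
  → r_4 = 0.5543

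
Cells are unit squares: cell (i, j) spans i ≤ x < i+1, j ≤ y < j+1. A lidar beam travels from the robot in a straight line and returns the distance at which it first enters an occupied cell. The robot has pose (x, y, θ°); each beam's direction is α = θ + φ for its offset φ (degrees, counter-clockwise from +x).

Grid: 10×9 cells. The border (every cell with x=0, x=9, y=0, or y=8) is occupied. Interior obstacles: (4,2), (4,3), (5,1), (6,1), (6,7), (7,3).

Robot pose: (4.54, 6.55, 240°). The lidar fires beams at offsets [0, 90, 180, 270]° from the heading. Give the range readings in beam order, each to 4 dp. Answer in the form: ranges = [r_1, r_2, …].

beam 1: φ=0°, α=240°
  cosα=-0.5000 sinα=-0.8660 | (4,6) | tMaxX 1.0800 tMaxY 0.6351 | tΔX 2.0000 tΔY 1.1547
    t=0.6351 [y] (4,5)
    t=1.0800 [x] (3,5)
    t=1.7898 [y] (3,4)
    t=2.9445 [y] (3,3)
    t=3.0800 [x] (2,3)
    t=4.0992 [y] (2,2)
    t=5.0800 [x] (1,2)
    t=5.2539 [y] (1,1)
    t=6.4086 [y] (1,0) — stop
  → r_1 = 6.4086
beam 2: φ=90°, α=330°
  cosα=0.8660 sinα=-0.5000 | (4,6) | tMaxX 0.5312 tMaxY 1.1000 | tΔX 1.1547 tΔY 2.0000
    t=0.5312 [x] (5,6)
    t=1.1000 [y] (5,5)
    t=1.6859 [x] (6,5)
    t=2.8406 [x] (7,5)
    t=3.1000 [y] (7,4)
    t=3.9953 [x] (8,4)
    t=5.1000 [y] (8,3)
    t=5.1500 [x] (9,3) — stop
  → r_2 = 5.1500
beam 3: φ=180°, α=60°
  cosα=0.5000 sinα=0.8660 | (4,6) | tMaxX 0.9200 tMaxY 0.5196 | tΔX 2.0000 tΔY 1.1547
    t=0.5196 [y] (4,7)
    t=0.9200 [x] (5,7)
    t=1.6743 [y] (5,8) — stop
  → r_3 = 1.6743
beam 4: φ=270°, α=150°
  cosα=-0.8660 sinα=0.5000 | (4,6) | tMaxX 0.6235 tMaxY 0.9000 | tΔX 1.1547 tΔY 2.0000
    t=0.6235 [x] (3,6)
    t=0.9000 [y] (3,7)
    t=1.7782 [x] (2,7)
    t=2.9000 [y] (2,8) — stop
  → r_4 = 2.9000

ranges = [6.4086, 5.1500, 1.6743, 2.9000]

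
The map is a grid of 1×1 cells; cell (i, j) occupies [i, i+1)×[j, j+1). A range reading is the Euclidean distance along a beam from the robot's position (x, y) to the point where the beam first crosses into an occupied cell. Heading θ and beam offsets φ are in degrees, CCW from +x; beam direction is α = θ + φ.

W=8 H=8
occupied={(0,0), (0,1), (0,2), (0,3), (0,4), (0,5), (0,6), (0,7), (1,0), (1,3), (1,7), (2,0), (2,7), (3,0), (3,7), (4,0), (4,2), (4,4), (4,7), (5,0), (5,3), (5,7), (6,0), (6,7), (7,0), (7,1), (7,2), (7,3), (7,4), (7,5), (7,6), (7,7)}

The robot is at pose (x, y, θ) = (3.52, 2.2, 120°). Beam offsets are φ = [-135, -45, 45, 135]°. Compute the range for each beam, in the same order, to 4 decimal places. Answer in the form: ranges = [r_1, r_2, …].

ranges = [0.4969, 1.8635, 2.6089, 1.2423]

beam 1: φ=-135°, α=345°
  dir = (cos 345°, sin 345°) = (0.9659, -0.2588); from cell (3,2)
  next x-line at t=0.4969, next y-line at t=0.7727; Δt_x=1.0353, Δt_y=3.8637
    x: enter (4,2) at t=0.4969 ← occupied
  → r_1 = 0.4969
beam 2: φ=-45°, α=75°
  dir = (cos 75°, sin 75°) = (0.2588, 0.9659); from cell (3,2)
  next x-line at t=1.8546, next y-line at t=0.8282; Δt_x=3.8637, Δt_y=1.0353
    y: enter (3,3) at t=0.8282
    x: enter (4,3) at t=1.8546
    y: enter (4,4) at t=1.8635 ← occupied
  → r_2 = 1.8635
beam 3: φ=45°, α=165°
  dir = (cos 165°, sin 165°) = (-0.9659, 0.2588); from cell (3,2)
  next x-line at t=0.5383, next y-line at t=3.0910; Δt_x=1.0353, Δt_y=3.8637
    x: enter (2,2) at t=0.5383
    x: enter (1,2) at t=1.5736
    x: enter (0,2) at t=2.6089 ← occupied
  → r_3 = 2.6089
beam 4: φ=135°, α=255°
  dir = (cos 255°, sin 255°) = (-0.2588, -0.9659); from cell (3,2)
  next x-line at t=2.0091, next y-line at t=0.2071; Δt_x=3.8637, Δt_y=1.0353
    y: enter (3,1) at t=0.2071
    y: enter (3,0) at t=1.2423 ← occupied
  → r_4 = 1.2423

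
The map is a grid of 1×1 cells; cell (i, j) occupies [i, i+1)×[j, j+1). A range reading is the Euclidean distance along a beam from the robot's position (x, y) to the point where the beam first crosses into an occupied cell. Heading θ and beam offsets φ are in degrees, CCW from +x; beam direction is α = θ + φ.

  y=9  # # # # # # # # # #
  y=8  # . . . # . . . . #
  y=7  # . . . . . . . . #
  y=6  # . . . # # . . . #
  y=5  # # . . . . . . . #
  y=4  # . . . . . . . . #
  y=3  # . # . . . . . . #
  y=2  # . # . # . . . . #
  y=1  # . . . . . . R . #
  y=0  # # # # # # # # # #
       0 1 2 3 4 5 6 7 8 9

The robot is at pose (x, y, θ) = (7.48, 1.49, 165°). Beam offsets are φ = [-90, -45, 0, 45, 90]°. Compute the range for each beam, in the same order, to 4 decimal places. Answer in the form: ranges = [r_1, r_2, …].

ranges = [5.8728, 5.2077, 2.5675, 0.9800, 0.5073]

beam 1: φ=-90°, α=75°
  d=(0.2588,0.9659)  start (7,1)  tX=2.0091 tY=0.5280  stride 1/|dx|=3.8637 1/|dy|=1.0353
    cross y-line → (7,2), t=0.5280
    cross y-line → (7,3), t=1.5633
    cross x-line → (8,3), t=2.0091
    cross y-line → (8,4), t=2.5985
    cross y-line → (8,5), t=3.6338
    cross y-line → (8,6), t=4.6691
    cross y-line → (8,7), t=5.7044
    cross x-line → (9,7), t=5.8728 (wall)
  → r_1 = 5.8728
beam 2: φ=-45°, α=120°
  d=(-0.5000,0.8660)  start (7,1)  tX=0.9600 tY=0.5889  stride 1/|dx|=2.0000 1/|dy|=1.1547
    cross y-line → (7,2), t=0.5889
    cross x-line → (6,2), t=0.9600
    cross y-line → (6,3), t=1.7436
    cross y-line → (6,4), t=2.8983
    cross x-line → (5,4), t=2.9600
    cross y-line → (5,5), t=4.0530
    cross x-line → (4,5), t=4.9600
    cross y-line → (4,6), t=5.2077 (wall)
  → r_2 = 5.2077
beam 3: φ=0°, α=165°
  d=(-0.9659,0.2588)  start (7,1)  tX=0.4969 tY=1.9705  stride 1/|dx|=1.0353 1/|dy|=3.8637
    cross x-line → (6,1), t=0.4969
    cross x-line → (5,1), t=1.5322
    cross y-line → (5,2), t=1.9705
    cross x-line → (4,2), t=2.5675 (wall)
  → r_3 = 2.5675
beam 4: φ=45°, α=210°
  d=(-0.8660,-0.5000)  start (7,1)  tX=0.5543 tY=0.9800  stride 1/|dx|=1.1547 1/|dy|=2.0000
    cross x-line → (6,1), t=0.5543
    cross y-line → (6,0), t=0.9800 (wall)
  → r_4 = 0.9800
beam 5: φ=90°, α=255°
  d=(-0.2588,-0.9659)  start (7,1)  tX=1.8546 tY=0.5073  stride 1/|dx|=3.8637 1/|dy|=1.0353
    cross y-line → (7,0), t=0.5073 (wall)
  → r_5 = 0.5073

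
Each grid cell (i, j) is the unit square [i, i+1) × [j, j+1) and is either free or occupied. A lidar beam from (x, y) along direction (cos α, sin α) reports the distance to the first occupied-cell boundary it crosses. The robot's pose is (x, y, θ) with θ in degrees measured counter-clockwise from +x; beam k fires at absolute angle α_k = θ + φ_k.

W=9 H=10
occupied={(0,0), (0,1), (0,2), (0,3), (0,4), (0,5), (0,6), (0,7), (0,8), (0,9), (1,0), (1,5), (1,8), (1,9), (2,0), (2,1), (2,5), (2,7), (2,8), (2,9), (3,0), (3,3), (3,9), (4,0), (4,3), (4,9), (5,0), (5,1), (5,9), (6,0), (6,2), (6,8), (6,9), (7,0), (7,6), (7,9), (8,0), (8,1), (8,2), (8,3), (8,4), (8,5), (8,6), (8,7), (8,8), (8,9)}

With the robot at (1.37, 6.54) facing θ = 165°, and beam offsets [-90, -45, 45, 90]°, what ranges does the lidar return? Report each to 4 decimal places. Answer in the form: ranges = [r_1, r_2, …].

beam 1: φ=-90°, α=75°
  direction (0.2588, 0.9659); cell (1,6); t to first gridline: x 2.4341, y 0.4762 (then +3.8637 / +1.0353)
    (1,7) via y @ 0.4762
    (1,8) via y @ 1.5115  # hit
  → r_1 = 1.5115
beam 2: φ=-45°, α=120°
  direction (-0.5000, 0.8660); cell (1,6); t to first gridline: x 0.7400, y 0.5312 (then +2.0000 / +1.1547)
    (1,7) via y @ 0.5312
    (0,7) via x @ 0.7400  # hit
  → r_2 = 0.7400
beam 3: φ=45°, α=210°
  direction (-0.8660, -0.5000); cell (1,6); t to first gridline: x 0.4272, y 1.0800 (then +1.1547 / +2.0000)
    (0,6) via x @ 0.4272  # hit
  → r_3 = 0.4272
beam 4: φ=90°, α=255°
  direction (-0.2588, -0.9659); cell (1,6); t to first gridline: x 1.4296, y 0.5590 (then +3.8637 / +1.0353)
    (1,5) via y @ 0.5590  # hit
  → r_4 = 0.5590

ranges = [1.5115, 0.7400, 0.4272, 0.5590]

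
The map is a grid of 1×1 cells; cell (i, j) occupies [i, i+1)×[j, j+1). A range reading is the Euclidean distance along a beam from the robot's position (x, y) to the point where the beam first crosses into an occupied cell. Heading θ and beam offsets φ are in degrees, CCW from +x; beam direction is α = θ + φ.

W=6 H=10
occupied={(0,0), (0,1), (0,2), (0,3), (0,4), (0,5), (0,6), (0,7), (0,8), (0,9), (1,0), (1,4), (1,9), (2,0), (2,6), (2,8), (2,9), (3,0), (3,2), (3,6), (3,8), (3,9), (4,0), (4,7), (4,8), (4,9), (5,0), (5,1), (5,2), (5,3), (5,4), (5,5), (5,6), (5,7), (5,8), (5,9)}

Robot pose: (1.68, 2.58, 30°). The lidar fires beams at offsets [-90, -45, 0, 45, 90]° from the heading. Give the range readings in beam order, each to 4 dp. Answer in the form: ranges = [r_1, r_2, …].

beam 1: φ=-90°, α=300°
  direction (0.5000, -0.8660); cell (1,2); t to first gridline: x 0.6400, y 0.6697 (then +2.0000 / +1.1547)
    (2,2) via x @ 0.6400
    (2,1) via y @ 0.6697
    (2,0) via y @ 1.8244  # hit
  → r_1 = 1.8244
beam 2: φ=-45°, α=345°
  direction (0.9659, -0.2588); cell (1,2); t to first gridline: x 0.3313, y 2.2409 (then +1.0353 / +3.8637)
    (2,2) via x @ 0.3313
    (3,2) via x @ 1.3666  # hit
  → r_2 = 1.3666
beam 3: φ=0°, α=30°
  direction (0.8660, 0.5000); cell (1,2); t to first gridline: x 0.3695, y 0.8400 (then +1.1547 / +2.0000)
    (2,2) via x @ 0.3695
    (2,3) via y @ 0.8400
    (3,3) via x @ 1.5242
    (4,3) via x @ 2.6789
    (4,4) via y @ 2.8400
    (5,4) via x @ 3.8336  # hit
  → r_3 = 3.8336
beam 4: φ=45°, α=75°
  direction (0.2588, 0.9659); cell (1,2); t to first gridline: x 1.2364, y 0.4348 (then +3.8637 / +1.0353)
    (1,3) via y @ 0.4348
    (2,3) via x @ 1.2364
    (2,4) via y @ 1.4701
    (2,5) via y @ 2.5054
    (2,6) via y @ 3.5406  # hit
  → r_4 = 3.5406
beam 5: φ=90°, α=120°
  direction (-0.5000, 0.8660); cell (1,2); t to first gridline: x 1.3600, y 0.4850 (then +2.0000 / +1.1547)
    (1,3) via y @ 0.4850
    (0,3) via x @ 1.3600  # hit
  → r_5 = 1.3600

ranges = [1.8244, 1.3666, 3.8336, 3.5406, 1.3600]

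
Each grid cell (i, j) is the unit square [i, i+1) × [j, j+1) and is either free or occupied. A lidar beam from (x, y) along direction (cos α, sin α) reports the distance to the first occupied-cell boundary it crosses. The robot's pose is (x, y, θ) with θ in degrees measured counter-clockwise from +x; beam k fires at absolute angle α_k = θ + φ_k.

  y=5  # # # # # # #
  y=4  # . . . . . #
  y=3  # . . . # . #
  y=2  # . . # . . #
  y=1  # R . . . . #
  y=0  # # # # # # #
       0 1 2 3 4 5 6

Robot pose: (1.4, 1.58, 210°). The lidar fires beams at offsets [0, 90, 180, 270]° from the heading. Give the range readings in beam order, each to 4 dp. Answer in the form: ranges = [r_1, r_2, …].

ranges = [0.4619, 0.6697, 1.8475, 0.8000]

beam 1: φ=0°, α=210°
  cosα=-0.8660 sinα=-0.5000 | (1,1) | tMaxX 0.4619 tMaxY 1.1600 | tΔX 1.1547 tΔY 2.0000
    t=0.4619 [x] (0,1) — stop
  → r_1 = 0.4619
beam 2: φ=90°, α=300°
  cosα=0.5000 sinα=-0.8660 | (1,1) | tMaxX 1.2000 tMaxY 0.6697 | tΔX 2.0000 tΔY 1.1547
    t=0.6697 [y] (1,0) — stop
  → r_2 = 0.6697
beam 3: φ=180°, α=30°
  cosα=0.8660 sinα=0.5000 | (1,1) | tMaxX 0.6928 tMaxY 0.8400 | tΔX 1.1547 tΔY 2.0000
    t=0.6928 [x] (2,1)
    t=0.8400 [y] (2,2)
    t=1.8475 [x] (3,2) — stop
  → r_3 = 1.8475
beam 4: φ=270°, α=120°
  cosα=-0.5000 sinα=0.8660 | (1,1) | tMaxX 0.8000 tMaxY 0.4850 | tΔX 2.0000 tΔY 1.1547
    t=0.4850 [y] (1,2)
    t=0.8000 [x] (0,2) — stop
  → r_4 = 0.8000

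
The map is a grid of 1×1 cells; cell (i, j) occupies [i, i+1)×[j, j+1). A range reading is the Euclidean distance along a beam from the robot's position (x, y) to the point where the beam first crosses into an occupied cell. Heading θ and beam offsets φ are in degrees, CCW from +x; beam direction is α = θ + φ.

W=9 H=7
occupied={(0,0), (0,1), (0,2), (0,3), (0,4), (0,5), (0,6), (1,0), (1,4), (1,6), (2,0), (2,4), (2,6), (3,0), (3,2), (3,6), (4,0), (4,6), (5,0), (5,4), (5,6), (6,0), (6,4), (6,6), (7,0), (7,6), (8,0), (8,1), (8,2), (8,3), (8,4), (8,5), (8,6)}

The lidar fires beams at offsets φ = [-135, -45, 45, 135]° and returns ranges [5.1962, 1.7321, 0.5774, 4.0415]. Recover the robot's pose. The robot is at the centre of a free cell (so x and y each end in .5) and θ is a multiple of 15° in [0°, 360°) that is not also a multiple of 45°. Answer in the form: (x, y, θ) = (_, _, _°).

(x, y, θ) = (3.5, 4.5, 105°)

The pose lattice has 30·16 = 480 candidates. Test each by forward raycasting.
  (5.5, 1.5, 210°): beam 1 = 2.5882 ≠ 5.1962 ✗
  (2.5, 5.5, 210°): beam 1 = 0.5176 ≠ 5.1962 ✗
  (7.5, 2.5, 60°): beam 1 = 1.5529 ≠ 5.1962 ✗
  (1.5, 3.5, 285°): beam 1 = 0.5774 ≠ 5.1962 ✗
  …
  (3.5, 4.5, 105°): r_1=5.1962, r_2=1.7321, r_3=0.5774, r_4=4.0415 — all match ✓
No second candidate reproduces the full scan.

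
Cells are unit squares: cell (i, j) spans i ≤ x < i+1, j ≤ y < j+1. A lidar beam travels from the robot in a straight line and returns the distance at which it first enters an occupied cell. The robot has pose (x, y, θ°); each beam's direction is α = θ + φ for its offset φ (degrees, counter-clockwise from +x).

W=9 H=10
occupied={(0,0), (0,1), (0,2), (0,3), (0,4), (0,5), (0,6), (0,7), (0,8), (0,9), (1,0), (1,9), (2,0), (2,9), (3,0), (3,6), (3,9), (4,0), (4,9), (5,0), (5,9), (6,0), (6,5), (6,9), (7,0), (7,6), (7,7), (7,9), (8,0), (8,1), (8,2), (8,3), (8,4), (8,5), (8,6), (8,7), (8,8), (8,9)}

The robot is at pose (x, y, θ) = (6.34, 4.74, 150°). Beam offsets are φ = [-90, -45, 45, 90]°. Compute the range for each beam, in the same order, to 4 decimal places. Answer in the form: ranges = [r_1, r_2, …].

ranges = [0.3002, 0.2692, 5.5284, 4.3186]

beam 1: φ=-90°, α=60°
  cosα=0.5000 sinα=0.8660 | (6,4) | tMaxX 1.3200 tMaxY 0.3002 | tΔX 2.0000 tΔY 1.1547
    t=0.3002 [y] (6,5) — stop
  → r_1 = 0.3002
beam 2: φ=-45°, α=105°
  cosα=-0.2588 sinα=0.9659 | (6,4) | tMaxX 1.3137 tMaxY 0.2692 | tΔX 3.8637 tΔY 1.0353
    t=0.2692 [y] (6,5) — stop
  → r_2 = 0.2692
beam 3: φ=45°, α=195°
  cosα=-0.9659 sinα=-0.2588 | (6,4) | tMaxX 0.3520 tMaxY 2.8591 | tΔX 1.0353 tΔY 3.8637
    t=0.3520 [x] (5,4)
    t=1.3873 [x] (4,4)
    t=2.4225 [x] (3,4)
    t=2.8591 [y] (3,3)
    t=3.4578 [x] (2,3)
    t=4.4931 [x] (1,3)
    t=5.5284 [x] (0,3) — stop
  → r_3 = 5.5284
beam 4: φ=90°, α=240°
  cosα=-0.5000 sinα=-0.8660 | (6,4) | tMaxX 0.6800 tMaxY 0.8545 | tΔX 2.0000 tΔY 1.1547
    t=0.6800 [x] (5,4)
    t=0.8545 [y] (5,3)
    t=2.0092 [y] (5,2)
    t=2.6800 [x] (4,2)
    t=3.1639 [y] (4,1)
    t=4.3186 [y] (4,0) — stop
  → r_4 = 4.3186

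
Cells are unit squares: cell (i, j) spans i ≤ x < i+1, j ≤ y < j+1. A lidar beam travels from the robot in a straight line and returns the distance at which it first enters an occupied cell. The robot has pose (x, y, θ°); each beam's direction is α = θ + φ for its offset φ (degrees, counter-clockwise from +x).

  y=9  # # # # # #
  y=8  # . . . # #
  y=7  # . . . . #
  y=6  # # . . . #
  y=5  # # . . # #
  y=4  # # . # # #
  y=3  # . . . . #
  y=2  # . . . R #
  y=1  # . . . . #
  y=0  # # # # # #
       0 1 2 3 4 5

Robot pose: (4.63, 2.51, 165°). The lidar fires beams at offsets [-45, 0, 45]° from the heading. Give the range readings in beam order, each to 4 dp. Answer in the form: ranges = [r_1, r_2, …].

ranges = [1.7205, 3.7581, 3.0200]

beam 1: φ=-45°, α=120°
  dir = (cos 120°, sin 120°) = (-0.5000, 0.8660); from cell (4,2)
  next x-line at t=1.2600, next y-line at t=0.5658; Δt_x=2.0000, Δt_y=1.1547
    y: enter (4,3) at t=0.5658
    x: enter (3,3) at t=1.2600
    y: enter (3,4) at t=1.7205 ← occupied
  → r_1 = 1.7205
beam 2: φ=0°, α=165°
  dir = (cos 165°, sin 165°) = (-0.9659, 0.2588); from cell (4,2)
  next x-line at t=0.6522, next y-line at t=1.8932; Δt_x=1.0353, Δt_y=3.8637
    x: enter (3,2) at t=0.6522
    x: enter (2,2) at t=1.6875
    y: enter (2,3) at t=1.8932
    x: enter (1,3) at t=2.7228
    x: enter (0,3) at t=3.7581 ← occupied
  → r_2 = 3.7581
beam 3: φ=45°, α=210°
  dir = (cos 210°, sin 210°) = (-0.8660, -0.5000); from cell (4,2)
  next x-line at t=0.7275, next y-line at t=1.0200; Δt_x=1.1547, Δt_y=2.0000
    x: enter (3,2) at t=0.7275
    y: enter (3,1) at t=1.0200
    x: enter (2,1) at t=1.8822
    y: enter (2,0) at t=3.0200 ← occupied
  → r_3 = 3.0200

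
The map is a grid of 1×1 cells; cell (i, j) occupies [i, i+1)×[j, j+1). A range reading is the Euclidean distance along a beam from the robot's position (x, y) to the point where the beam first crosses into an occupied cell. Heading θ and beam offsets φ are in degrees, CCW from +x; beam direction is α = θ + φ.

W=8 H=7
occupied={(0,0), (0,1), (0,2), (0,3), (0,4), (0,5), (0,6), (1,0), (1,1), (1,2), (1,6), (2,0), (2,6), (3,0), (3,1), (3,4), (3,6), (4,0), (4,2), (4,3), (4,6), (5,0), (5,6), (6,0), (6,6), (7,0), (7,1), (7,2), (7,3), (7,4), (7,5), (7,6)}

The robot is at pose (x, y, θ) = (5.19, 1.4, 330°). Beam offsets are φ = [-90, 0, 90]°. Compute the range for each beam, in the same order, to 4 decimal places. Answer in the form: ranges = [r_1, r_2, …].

beam 1: φ=-90°, α=240°
  direction (-0.5000, -0.8660); cell (5,1); t to first gridline: x 0.3800, y 0.4619 (then +2.0000 / +1.1547)
    (4,1) via x @ 0.3800
    (4,0) via y @ 0.4619  # hit
  → r_1 = 0.4619
beam 2: φ=0°, α=330°
  direction (0.8660, -0.5000); cell (5,1); t to first gridline: x 0.9353, y 0.8000 (then +1.1547 / +2.0000)
    (5,0) via y @ 0.8000  # hit
  → r_2 = 0.8000
beam 3: φ=90°, α=60°
  direction (0.5000, 0.8660); cell (5,1); t to first gridline: x 1.6200, y 0.6928 (then +2.0000 / +1.1547)
    (5,2) via y @ 0.6928
    (6,2) via x @ 1.6200
    (6,3) via y @ 1.8475
    (6,4) via y @ 3.0022
    (7,4) via x @ 3.6200  # hit
  → r_3 = 3.6200

ranges = [0.4619, 0.8000, 3.6200]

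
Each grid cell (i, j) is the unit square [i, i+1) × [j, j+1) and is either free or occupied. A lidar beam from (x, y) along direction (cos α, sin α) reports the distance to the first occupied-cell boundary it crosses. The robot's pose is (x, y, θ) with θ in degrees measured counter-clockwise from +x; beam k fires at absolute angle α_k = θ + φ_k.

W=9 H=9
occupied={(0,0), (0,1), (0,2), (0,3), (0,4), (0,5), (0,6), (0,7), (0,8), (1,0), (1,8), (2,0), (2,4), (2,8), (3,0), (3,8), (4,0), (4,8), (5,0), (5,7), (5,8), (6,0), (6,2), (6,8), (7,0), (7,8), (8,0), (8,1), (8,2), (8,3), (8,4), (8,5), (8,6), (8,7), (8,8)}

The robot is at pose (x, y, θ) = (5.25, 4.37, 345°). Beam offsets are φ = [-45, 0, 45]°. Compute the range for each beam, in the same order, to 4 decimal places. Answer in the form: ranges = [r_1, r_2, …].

ranges = [1.5819, 2.8470, 3.1754]

beam 1: φ=-45°, α=300°
  d=(0.5000,-0.8660)  start (5,4)  tX=1.5000 tY=0.4272  stride 1/|dx|=2.0000 1/|dy|=1.1547
    cross y-line → (5,3), t=0.4272
    cross x-line → (6,3), t=1.5000
    cross y-line → (6,2), t=1.5819 (wall)
  → r_1 = 1.5819
beam 2: φ=0°, α=345°
  d=(0.9659,-0.2588)  start (5,4)  tX=0.7765 tY=1.4296  stride 1/|dx|=1.0353 1/|dy|=3.8637
    cross x-line → (6,4), t=0.7765
    cross y-line → (6,3), t=1.4296
    cross x-line → (7,3), t=1.8117
    cross x-line → (8,3), t=2.8470 (wall)
  → r_2 = 2.8470
beam 3: φ=45°, α=30°
  d=(0.8660,0.5000)  start (5,4)  tX=0.8660 tY=1.2600  stride 1/|dx|=1.1547 1/|dy|=2.0000
    cross x-line → (6,4), t=0.8660
    cross y-line → (6,5), t=1.2600
    cross x-line → (7,5), t=2.0207
    cross x-line → (8,5), t=3.1754 (wall)
  → r_3 = 3.1754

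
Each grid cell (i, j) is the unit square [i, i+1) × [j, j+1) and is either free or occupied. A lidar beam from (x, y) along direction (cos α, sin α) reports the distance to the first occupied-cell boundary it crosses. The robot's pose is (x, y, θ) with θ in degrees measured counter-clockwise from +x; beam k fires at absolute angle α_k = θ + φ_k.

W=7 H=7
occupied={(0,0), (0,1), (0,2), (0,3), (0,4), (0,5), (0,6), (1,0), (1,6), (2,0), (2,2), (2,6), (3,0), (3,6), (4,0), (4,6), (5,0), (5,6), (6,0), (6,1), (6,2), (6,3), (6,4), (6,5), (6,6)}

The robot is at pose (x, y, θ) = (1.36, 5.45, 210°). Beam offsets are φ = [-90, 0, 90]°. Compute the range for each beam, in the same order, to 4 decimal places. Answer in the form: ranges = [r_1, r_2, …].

beam 1: φ=-90°, α=120°
  dir = (cos 120°, sin 120°) = (-0.5000, 0.8660); from cell (1,5)
  next x-line at t=0.7200, next y-line at t=0.6351; Δt_x=2.0000, Δt_y=1.1547
    y: enter (1,6) at t=0.6351 ← occupied
  → r_1 = 0.6351
beam 2: φ=0°, α=210°
  dir = (cos 210°, sin 210°) = (-0.8660, -0.5000); from cell (1,5)
  next x-line at t=0.4157, next y-line at t=0.9000; Δt_x=1.1547, Δt_y=2.0000
    x: enter (0,5) at t=0.4157 ← occupied
  → r_2 = 0.4157
beam 3: φ=90°, α=300°
  dir = (cos 300°, sin 300°) = (0.5000, -0.8660); from cell (1,5)
  next x-line at t=1.2800, next y-line at t=0.5196; Δt_x=2.0000, Δt_y=1.1547
    y: enter (1,4) at t=0.5196
    x: enter (2,4) at t=1.2800
    y: enter (2,3) at t=1.6743
    y: enter (2,2) at t=2.8290 ← occupied
  → r_3 = 2.8290

ranges = [0.6351, 0.4157, 2.8290]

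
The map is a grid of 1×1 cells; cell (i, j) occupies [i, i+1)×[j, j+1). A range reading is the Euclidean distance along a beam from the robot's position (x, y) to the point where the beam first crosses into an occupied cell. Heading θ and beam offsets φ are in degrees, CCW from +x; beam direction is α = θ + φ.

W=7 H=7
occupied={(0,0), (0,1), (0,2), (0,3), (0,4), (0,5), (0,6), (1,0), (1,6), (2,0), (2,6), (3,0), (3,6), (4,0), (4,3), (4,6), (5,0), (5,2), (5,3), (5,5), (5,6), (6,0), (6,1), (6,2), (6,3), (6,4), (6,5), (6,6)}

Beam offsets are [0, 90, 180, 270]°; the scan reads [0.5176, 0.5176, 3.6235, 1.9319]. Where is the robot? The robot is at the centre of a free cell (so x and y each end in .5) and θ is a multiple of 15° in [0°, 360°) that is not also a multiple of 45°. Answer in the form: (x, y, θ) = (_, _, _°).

Enumerate (i+0.5, j+0.5, θ) over the 21 free cells and 16 admissible headings. For each, cast all 4 beams and compare to the given ranges.
  (2.5, 5.5, 15°): beam 1 = 1.9319 ≠ 0.5176 ✗
  (5.5, 4.5, 120°): beam 1 = 0.5774 ≠ 0.5176 ✗
  (2.5, 5.5, 255°): beam 1 = 4.6587 ≠ 0.5176 ✗
  …
  (1.5, 1.5, 195°): r_1=0.5176, r_2=0.5176, r_3=3.6235, r_4=1.9319 — all match ✓
No second candidate reproduces the full scan.

(x, y, θ) = (1.5, 1.5, 195°)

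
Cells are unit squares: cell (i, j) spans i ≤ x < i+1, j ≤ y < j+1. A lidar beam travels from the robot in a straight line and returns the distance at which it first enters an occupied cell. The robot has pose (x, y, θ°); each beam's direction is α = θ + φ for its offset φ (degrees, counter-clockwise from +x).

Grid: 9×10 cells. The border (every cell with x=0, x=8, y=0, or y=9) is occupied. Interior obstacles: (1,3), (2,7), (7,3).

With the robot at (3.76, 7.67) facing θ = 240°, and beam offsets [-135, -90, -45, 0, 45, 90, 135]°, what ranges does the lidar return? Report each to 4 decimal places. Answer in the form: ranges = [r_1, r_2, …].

ranges = [1.3769, 2.6600, 0.7868, 4.2378, 6.9053, 4.8959, 4.3896]

beam 1: φ=-135°, α=105°
  dir = (cos 105°, sin 105°) = (-0.2588, 0.9659); from cell (3,7)
  next x-line at t=2.9364, next y-line at t=0.3416; Δt_x=3.8637, Δt_y=1.0353
    y: enter (3,8) at t=0.3416
    y: enter (3,9) at t=1.3769 ← occupied
  → r_1 = 1.3769
beam 2: φ=-90°, α=150°
  dir = (cos 150°, sin 150°) = (-0.8660, 0.5000); from cell (3,7)
  next x-line at t=0.8776, next y-line at t=0.6600; Δt_x=1.1547, Δt_y=2.0000
    y: enter (3,8) at t=0.6600
    x: enter (2,8) at t=0.8776
    x: enter (1,8) at t=2.0323
    y: enter (1,9) at t=2.6600 ← occupied
  → r_2 = 2.6600
beam 3: φ=-45°, α=195°
  dir = (cos 195°, sin 195°) = (-0.9659, -0.2588); from cell (3,7)
  next x-line at t=0.7868, next y-line at t=2.5887; Δt_x=1.0353, Δt_y=3.8637
    x: enter (2,7) at t=0.7868 ← occupied
  → r_3 = 0.7868
beam 4: φ=0°, α=240°
  dir = (cos 240°, sin 240°) = (-0.5000, -0.8660); from cell (3,7)
  next x-line at t=1.5200, next y-line at t=0.7736; Δt_x=2.0000, Δt_y=1.1547
    y: enter (3,6) at t=0.7736
    x: enter (2,6) at t=1.5200
    y: enter (2,5) at t=1.9283
    y: enter (2,4) at t=3.0831
    x: enter (1,4) at t=3.5200
    y: enter (1,3) at t=4.2378 ← occupied
  → r_4 = 4.2378
beam 5: φ=45°, α=285°
  dir = (cos 285°, sin 285°) = (0.2588, -0.9659); from cell (3,7)
  next x-line at t=0.9273, next y-line at t=0.6936; Δt_x=3.8637, Δt_y=1.0353
    y: enter (3,6) at t=0.6936
    x: enter (4,6) at t=0.9273
    y: enter (4,5) at t=1.7289
    y: enter (4,4) at t=2.7642
    y: enter (4,3) at t=3.7995
    x: enter (5,3) at t=4.7910
    y: enter (5,2) at t=4.8347
    y: enter (5,1) at t=5.8700
    y: enter (5,0) at t=6.9053 ← occupied
  → r_5 = 6.9053
beam 6: φ=90°, α=330°
  dir = (cos 330°, sin 330°) = (0.8660, -0.5000); from cell (3,7)
  next x-line at t=0.2771, next y-line at t=1.3400; Δt_x=1.1547, Δt_y=2.0000
    x: enter (4,7) at t=0.2771
    y: enter (4,6) at t=1.3400
    x: enter (5,6) at t=1.4318
    x: enter (6,6) at t=2.5865
    y: enter (6,5) at t=3.3400
    x: enter (7,5) at t=3.7412
    x: enter (8,5) at t=4.8959 ← occupied
  → r_6 = 4.8959
beam 7: φ=135°, α=15°
  dir = (cos 15°, sin 15°) = (0.9659, 0.2588); from cell (3,7)
  next x-line at t=0.2485, next y-line at t=1.2750; Δt_x=1.0353, Δt_y=3.8637
    x: enter (4,7) at t=0.2485
    y: enter (4,8) at t=1.2750
    x: enter (5,8) at t=1.2837
    x: enter (6,8) at t=2.3190
    x: enter (7,8) at t=3.3543
    x: enter (8,8) at t=4.3896 ← occupied
  → r_7 = 4.3896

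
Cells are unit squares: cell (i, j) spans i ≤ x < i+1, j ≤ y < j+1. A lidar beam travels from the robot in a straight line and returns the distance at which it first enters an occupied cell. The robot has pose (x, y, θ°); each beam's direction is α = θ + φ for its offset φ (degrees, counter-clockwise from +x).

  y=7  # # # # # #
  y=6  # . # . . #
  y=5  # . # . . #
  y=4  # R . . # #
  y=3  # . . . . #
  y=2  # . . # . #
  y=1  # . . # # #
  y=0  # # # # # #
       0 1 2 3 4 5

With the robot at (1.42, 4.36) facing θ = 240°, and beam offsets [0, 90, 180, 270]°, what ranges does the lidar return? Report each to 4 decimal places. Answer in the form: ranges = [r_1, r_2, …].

ranges = [0.8400, 2.7200, 1.1600, 0.4850]

beam 1: φ=0°, α=240°
  cosα=-0.5000 sinα=-0.8660 | (1,4) | tMaxX 0.8400 tMaxY 0.4157 | tΔX 2.0000 tΔY 1.1547
    t=0.4157 [y] (1,3)
    t=0.8400 [x] (0,3) — stop
  → r_1 = 0.8400
beam 2: φ=90°, α=330°
  cosα=0.8660 sinα=-0.5000 | (1,4) | tMaxX 0.6697 tMaxY 0.7200 | tΔX 1.1547 tΔY 2.0000
    t=0.6697 [x] (2,4)
    t=0.7200 [y] (2,3)
    t=1.8244 [x] (3,3)
    t=2.7200 [y] (3,2) — stop
  → r_2 = 2.7200
beam 3: φ=180°, α=60°
  cosα=0.5000 sinα=0.8660 | (1,4) | tMaxX 1.1600 tMaxY 0.7390 | tΔX 2.0000 tΔY 1.1547
    t=0.7390 [y] (1,5)
    t=1.1600 [x] (2,5) — stop
  → r_3 = 1.1600
beam 4: φ=270°, α=150°
  cosα=-0.8660 sinα=0.5000 | (1,4) | tMaxX 0.4850 tMaxY 1.2800 | tΔX 1.1547 tΔY 2.0000
    t=0.4850 [x] (0,4) — stop
  → r_4 = 0.4850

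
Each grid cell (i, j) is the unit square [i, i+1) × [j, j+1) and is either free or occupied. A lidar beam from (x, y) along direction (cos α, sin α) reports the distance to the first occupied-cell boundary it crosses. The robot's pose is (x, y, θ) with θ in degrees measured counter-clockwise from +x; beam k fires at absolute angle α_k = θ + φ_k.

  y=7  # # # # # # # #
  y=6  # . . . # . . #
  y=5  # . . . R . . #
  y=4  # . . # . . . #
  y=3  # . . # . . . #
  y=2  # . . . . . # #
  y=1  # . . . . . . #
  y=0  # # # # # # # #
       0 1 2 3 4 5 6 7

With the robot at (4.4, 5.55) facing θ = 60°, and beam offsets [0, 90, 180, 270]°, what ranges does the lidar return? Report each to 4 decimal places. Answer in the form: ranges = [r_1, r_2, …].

ranges = [0.5196, 2.9000, 0.8000, 3.0022]

beam 1: φ=0°, α=60°
  cosα=0.5000 sinα=0.8660 | (4,5) | tMaxX 1.2000 tMaxY 0.5196 | tΔX 2.0000 tΔY 1.1547
    t=0.5196 [y] (4,6) — stop
  → r_1 = 0.5196
beam 2: φ=90°, α=150°
  cosα=-0.8660 sinα=0.5000 | (4,5) | tMaxX 0.4619 tMaxY 0.9000 | tΔX 1.1547 tΔY 2.0000
    t=0.4619 [x] (3,5)
    t=0.9000 [y] (3,6)
    t=1.6166 [x] (2,6)
    t=2.7713 [x] (1,6)
    t=2.9000 [y] (1,7) — stop
  → r_2 = 2.9000
beam 3: φ=180°, α=240°
  cosα=-0.5000 sinα=-0.8660 | (4,5) | tMaxX 0.8000 tMaxY 0.6351 | tΔX 2.0000 tΔY 1.1547
    t=0.6351 [y] (4,4)
    t=0.8000 [x] (3,4) — stop
  → r_3 = 0.8000
beam 4: φ=270°, α=330°
  cosα=0.8660 sinα=-0.5000 | (4,5) | tMaxX 0.6928 tMaxY 1.1000 | tΔX 1.1547 tΔY 2.0000
    t=0.6928 [x] (5,5)
    t=1.1000 [y] (5,4)
    t=1.8475 [x] (6,4)
    t=3.0022 [x] (7,4) — stop
  → r_4 = 3.0022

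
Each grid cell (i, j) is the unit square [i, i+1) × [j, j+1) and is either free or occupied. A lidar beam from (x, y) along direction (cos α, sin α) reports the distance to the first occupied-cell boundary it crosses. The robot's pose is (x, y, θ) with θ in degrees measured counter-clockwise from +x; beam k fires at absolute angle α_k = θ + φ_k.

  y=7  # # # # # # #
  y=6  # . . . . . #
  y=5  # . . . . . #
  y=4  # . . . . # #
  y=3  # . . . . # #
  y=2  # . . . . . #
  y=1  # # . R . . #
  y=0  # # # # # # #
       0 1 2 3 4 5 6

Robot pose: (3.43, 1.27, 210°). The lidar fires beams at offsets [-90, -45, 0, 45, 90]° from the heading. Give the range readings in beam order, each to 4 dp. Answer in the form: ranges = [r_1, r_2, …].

ranges = [4.8600, 1.4804, 0.5400, 0.2795, 0.3118]

beam 1: φ=-90°, α=120°
  d=(-0.5000,0.8660)  start (3,1)  tX=0.8600 tY=0.8429  stride 1/|dx|=2.0000 1/|dy|=1.1547
    cross y-line → (3,2), t=0.8429
    cross x-line → (2,2), t=0.8600
    cross y-line → (2,3), t=1.9976
    cross x-line → (1,3), t=2.8600
    cross y-line → (1,4), t=3.1523
    cross y-line → (1,5), t=4.3070
    cross x-line → (0,5), t=4.8600 (wall)
  → r_1 = 4.8600
beam 2: φ=-45°, α=165°
  d=(-0.9659,0.2588)  start (3,1)  tX=0.4452 tY=2.8205  stride 1/|dx|=1.0353 1/|dy|=3.8637
    cross x-line → (2,1), t=0.4452
    cross x-line → (1,1), t=1.4804 (wall)
  → r_2 = 1.4804
beam 3: φ=0°, α=210°
  d=(-0.8660,-0.5000)  start (3,1)  tX=0.4965 tY=0.5400  stride 1/|dx|=1.1547 1/|dy|=2.0000
    cross x-line → (2,1), t=0.4965
    cross y-line → (2,0), t=0.5400 (wall)
  → r_3 = 0.5400
beam 4: φ=45°, α=255°
  d=(-0.2588,-0.9659)  start (3,1)  tX=1.6614 tY=0.2795  stride 1/|dx|=3.8637 1/|dy|=1.0353
    cross y-line → (3,0), t=0.2795 (wall)
  → r_4 = 0.2795
beam 5: φ=90°, α=300°
  d=(0.5000,-0.8660)  start (3,1)  tX=1.1400 tY=0.3118  stride 1/|dx|=2.0000 1/|dy|=1.1547
    cross y-line → (3,0), t=0.3118 (wall)
  → r_5 = 0.3118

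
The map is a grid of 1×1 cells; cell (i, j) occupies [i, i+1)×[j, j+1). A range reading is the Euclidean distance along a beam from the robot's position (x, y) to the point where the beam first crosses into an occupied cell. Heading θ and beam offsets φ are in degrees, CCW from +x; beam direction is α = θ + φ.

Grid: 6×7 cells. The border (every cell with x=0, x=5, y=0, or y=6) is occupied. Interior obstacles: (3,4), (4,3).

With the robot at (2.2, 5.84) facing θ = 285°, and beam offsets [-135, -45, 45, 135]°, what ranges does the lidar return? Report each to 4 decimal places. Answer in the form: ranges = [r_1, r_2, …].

ranges = [0.3200, 2.4000, 1.6800, 0.1848]

beam 1: φ=-135°, α=150°
  d=(-0.8660,0.5000)  start (2,5)  tX=0.2309 tY=0.3200  stride 1/|dx|=1.1547 1/|dy|=2.0000
    cross x-line → (1,5), t=0.2309
    cross y-line → (1,6), t=0.3200 (wall)
  → r_1 = 0.3200
beam 2: φ=-45°, α=240°
  d=(-0.5000,-0.8660)  start (2,5)  tX=0.4000 tY=0.9699  stride 1/|dx|=2.0000 1/|dy|=1.1547
    cross x-line → (1,5), t=0.4000
    cross y-line → (1,4), t=0.9699
    cross y-line → (1,3), t=2.1246
    cross x-line → (0,3), t=2.4000 (wall)
  → r_2 = 2.4000
beam 3: φ=45°, α=330°
  d=(0.8660,-0.5000)  start (2,5)  tX=0.9238 tY=1.6800  stride 1/|dx|=1.1547 1/|dy|=2.0000
    cross x-line → (3,5), t=0.9238
    cross y-line → (3,4), t=1.6800 (wall)
  → r_3 = 1.6800
beam 4: φ=135°, α=60°
  d=(0.5000,0.8660)  start (2,5)  tX=1.6000 tY=0.1848  stride 1/|dx|=2.0000 1/|dy|=1.1547
    cross y-line → (2,6), t=0.1848 (wall)
  → r_4 = 0.1848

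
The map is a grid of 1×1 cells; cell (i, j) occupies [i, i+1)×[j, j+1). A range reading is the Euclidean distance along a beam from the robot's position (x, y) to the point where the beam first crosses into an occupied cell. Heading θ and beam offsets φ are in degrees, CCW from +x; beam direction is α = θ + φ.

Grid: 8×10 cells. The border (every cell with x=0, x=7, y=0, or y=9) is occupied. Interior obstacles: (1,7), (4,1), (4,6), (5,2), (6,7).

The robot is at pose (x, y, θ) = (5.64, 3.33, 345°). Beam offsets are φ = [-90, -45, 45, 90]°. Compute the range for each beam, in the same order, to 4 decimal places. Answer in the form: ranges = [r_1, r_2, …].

ranges = [0.3416, 0.3811, 1.5704, 3.7995]

beam 1: φ=-90°, α=255°
  dir = (cos 255°, sin 255°) = (-0.2588, -0.9659); from cell (5,3)
  next x-line at t=2.4728, next y-line at t=0.3416; Δt_x=3.8637, Δt_y=1.0353
    y: enter (5,2) at t=0.3416 ← occupied
  → r_1 = 0.3416
beam 2: φ=-45°, α=300°
  dir = (cos 300°, sin 300°) = (0.5000, -0.8660); from cell (5,3)
  next x-line at t=0.7200, next y-line at t=0.3811; Δt_x=2.0000, Δt_y=1.1547
    y: enter (5,2) at t=0.3811 ← occupied
  → r_2 = 0.3811
beam 3: φ=45°, α=30°
  dir = (cos 30°, sin 30°) = (0.8660, 0.5000); from cell (5,3)
  next x-line at t=0.4157, next y-line at t=1.3400; Δt_x=1.1547, Δt_y=2.0000
    x: enter (6,3) at t=0.4157
    y: enter (6,4) at t=1.3400
    x: enter (7,4) at t=1.5704 ← occupied
  → r_3 = 1.5704
beam 4: φ=90°, α=75°
  dir = (cos 75°, sin 75°) = (0.2588, 0.9659); from cell (5,3)
  next x-line at t=1.3909, next y-line at t=0.6936; Δt_x=3.8637, Δt_y=1.0353
    y: enter (5,4) at t=0.6936
    x: enter (6,4) at t=1.3909
    y: enter (6,5) at t=1.7289
    y: enter (6,6) at t=2.7642
    y: enter (6,7) at t=3.7995 ← occupied
  → r_4 = 3.7995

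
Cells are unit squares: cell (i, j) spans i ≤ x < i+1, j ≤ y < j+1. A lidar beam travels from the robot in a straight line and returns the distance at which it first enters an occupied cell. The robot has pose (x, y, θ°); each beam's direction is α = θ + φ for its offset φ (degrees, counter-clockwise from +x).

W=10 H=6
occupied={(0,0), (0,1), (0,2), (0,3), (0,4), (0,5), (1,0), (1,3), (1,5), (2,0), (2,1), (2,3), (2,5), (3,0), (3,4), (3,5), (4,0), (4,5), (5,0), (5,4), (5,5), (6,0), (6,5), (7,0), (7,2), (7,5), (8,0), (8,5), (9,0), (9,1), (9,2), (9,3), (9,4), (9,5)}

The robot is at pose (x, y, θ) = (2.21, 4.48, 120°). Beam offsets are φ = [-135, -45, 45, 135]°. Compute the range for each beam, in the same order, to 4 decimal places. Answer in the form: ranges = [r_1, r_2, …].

beam 1: φ=-135°, α=345°
  dir = (cos 345°, sin 345°) = (0.9659, -0.2588); from cell (2,4)
  next x-line at t=0.8179, next y-line at t=1.8546; Δt_x=1.0353, Δt_y=3.8637
    x: enter (3,4) at t=0.8179 ← occupied
  → r_1 = 0.8179
beam 2: φ=-45°, α=75°
  dir = (cos 75°, sin 75°) = (0.2588, 0.9659); from cell (2,4)
  next x-line at t=3.0523, next y-line at t=0.5383; Δt_x=3.8637, Δt_y=1.0353
    y: enter (2,5) at t=0.5383 ← occupied
  → r_2 = 0.5383
beam 3: φ=45°, α=165°
  dir = (cos 165°, sin 165°) = (-0.9659, 0.2588); from cell (2,4)
  next x-line at t=0.2174, next y-line at t=2.0091; Δt_x=1.0353, Δt_y=3.8637
    x: enter (1,4) at t=0.2174
    x: enter (0,4) at t=1.2527 ← occupied
  → r_3 = 1.2527
beam 4: φ=135°, α=255°
  dir = (cos 255°, sin 255°) = (-0.2588, -0.9659); from cell (2,4)
  next x-line at t=0.8114, next y-line at t=0.4969; Δt_x=3.8637, Δt_y=1.0353
    y: enter (2,3) at t=0.4969 ← occupied
  → r_4 = 0.4969

ranges = [0.8179, 0.5383, 1.2527, 0.4969]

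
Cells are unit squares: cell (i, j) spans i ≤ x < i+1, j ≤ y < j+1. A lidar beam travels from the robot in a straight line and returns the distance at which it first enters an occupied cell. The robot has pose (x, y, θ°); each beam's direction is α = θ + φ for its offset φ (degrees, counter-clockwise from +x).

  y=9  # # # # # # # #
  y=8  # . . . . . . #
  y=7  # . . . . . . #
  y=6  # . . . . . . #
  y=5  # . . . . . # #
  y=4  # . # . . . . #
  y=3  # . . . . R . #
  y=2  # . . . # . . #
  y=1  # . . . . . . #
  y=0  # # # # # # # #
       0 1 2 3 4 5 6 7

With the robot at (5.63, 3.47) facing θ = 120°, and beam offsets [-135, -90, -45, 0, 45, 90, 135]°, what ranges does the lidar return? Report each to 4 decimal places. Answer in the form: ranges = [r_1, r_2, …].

beam 1: φ=-135°, α=345°
  dir = (cos 345°, sin 345°) = (0.9659, -0.2588); from cell (5,3)
  next x-line at t=0.3831, next y-line at t=1.8159; Δt_x=1.0353, Δt_y=3.8637
    x: enter (6,3) at t=0.3831
    x: enter (7,3) at t=1.4183 ← occupied
  → r_1 = 1.4183
beam 2: φ=-90°, α=30°
  dir = (cos 30°, sin 30°) = (0.8660, 0.5000); from cell (5,3)
  next x-line at t=0.4272, next y-line at t=1.0600; Δt_x=1.1547, Δt_y=2.0000
    x: enter (6,3) at t=0.4272
    y: enter (6,4) at t=1.0600
    x: enter (7,4) at t=1.5819 ← occupied
  → r_2 = 1.5819
beam 3: φ=-45°, α=75°
  dir = (cos 75°, sin 75°) = (0.2588, 0.9659); from cell (5,3)
  next x-line at t=1.4296, next y-line at t=0.5487; Δt_x=3.8637, Δt_y=1.0353
    y: enter (5,4) at t=0.5487
    x: enter (6,4) at t=1.4296
    y: enter (6,5) at t=1.5840 ← occupied
  → r_3 = 1.5840
beam 4: φ=0°, α=120°
  dir = (cos 120°, sin 120°) = (-0.5000, 0.8660); from cell (5,3)
  next x-line at t=1.2600, next y-line at t=0.6120; Δt_x=2.0000, Δt_y=1.1547
    y: enter (5,4) at t=0.6120
    x: enter (4,4) at t=1.2600
    y: enter (4,5) at t=1.7667
    y: enter (4,6) at t=2.9214
    x: enter (3,6) at t=3.2600
    y: enter (3,7) at t=4.0761
    y: enter (3,8) at t=5.2308
    x: enter (2,8) at t=5.2600
    y: enter (2,9) at t=6.3855 ← occupied
  → r_4 = 6.3855
beam 5: φ=45°, α=165°
  dir = (cos 165°, sin 165°) = (-0.9659, 0.2588); from cell (5,3)
  next x-line at t=0.6522, next y-line at t=2.0478; Δt_x=1.0353, Δt_y=3.8637
    x: enter (4,3) at t=0.6522
    x: enter (3,3) at t=1.6875
    y: enter (3,4) at t=2.0478
    x: enter (2,4) at t=2.7228 ← occupied
  → r_5 = 2.7228
beam 6: φ=90°, α=210°
  dir = (cos 210°, sin 210°) = (-0.8660, -0.5000); from cell (5,3)
  next x-line at t=0.7275, next y-line at t=0.9400; Δt_x=1.1547, Δt_y=2.0000
    x: enter (4,3) at t=0.7275
    y: enter (4,2) at t=0.9400 ← occupied
  → r_6 = 0.9400
beam 7: φ=135°, α=255°
  dir = (cos 255°, sin 255°) = (-0.2588, -0.9659); from cell (5,3)
  next x-line at t=2.4341, next y-line at t=0.4866; Δt_x=3.8637, Δt_y=1.0353
    y: enter (5,2) at t=0.4866
    y: enter (5,1) at t=1.5219
    x: enter (4,1) at t=2.4341
    y: enter (4,0) at t=2.5571 ← occupied
  → r_7 = 2.5571

ranges = [1.4183, 1.5819, 1.5840, 6.3855, 2.7228, 0.9400, 2.5571]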